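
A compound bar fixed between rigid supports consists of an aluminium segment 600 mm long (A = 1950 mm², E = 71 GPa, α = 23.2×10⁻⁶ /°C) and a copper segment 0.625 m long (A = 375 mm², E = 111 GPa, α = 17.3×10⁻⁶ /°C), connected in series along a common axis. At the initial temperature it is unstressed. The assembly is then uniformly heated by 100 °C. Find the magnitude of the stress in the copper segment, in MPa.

If the supports were absent, the total length change would be Σ αᵢΔT Lᵢ = 23.2×10⁻⁶×100×600 + 17.3×10⁻⁶×100×625 = 2.473 mm.
The walls prevent any net length change, so an axial force P (same in every segment) develops. Compatibility: P · Σ Lᵢ/(AᵢEᵢ) = δ_free.
The series flexibility is Σ Lᵢ/(AᵢEᵢ) = 600/(1950×71×10³) + 625/(375×111×10³) = 1.935×10⁻⁵ mm/N.
So P = 2.473 / 1.935×10⁻⁵ = 127.8 kN, compressive.
σ_{copper} = P / A = 127800 / 375 = 340.9 MPa.

σ ≈ 341 MPa (compressive)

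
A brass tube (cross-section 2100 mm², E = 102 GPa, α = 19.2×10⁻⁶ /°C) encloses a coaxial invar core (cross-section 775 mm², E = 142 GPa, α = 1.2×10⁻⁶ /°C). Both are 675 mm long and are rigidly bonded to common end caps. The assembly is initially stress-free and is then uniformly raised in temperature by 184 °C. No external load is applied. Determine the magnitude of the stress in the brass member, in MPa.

Equilibrium of a rigid end plate with no external load gives equal and opposite internal forces ±P in the two members. Since α_{brass} > α_{invar}, heating drives the brass into compression and the invar into tension.
Setting the final lengths equal and cancelling L: (α₁ − α₂)ΔT = P/(A₁E₁) + P/(A₂E₂).
|α₁ − α₂|·ΔT = 18×10⁻⁶ × 184 = 0.003312.
1/(A₁E₁) + 1/(A₂E₂) = 1/(2100×102×10³) + 1/(775×142×10³) = 1.376×10⁻⁸ N⁻¹.
P = 0.003312 / 1.376×10⁻⁸ = 240800 N = 240.8 kN.
σ_{brass} = P/A₁ = 240800/2100 = 114.7 MPa, compressive.

σ ≈ 115 MPa (compressive)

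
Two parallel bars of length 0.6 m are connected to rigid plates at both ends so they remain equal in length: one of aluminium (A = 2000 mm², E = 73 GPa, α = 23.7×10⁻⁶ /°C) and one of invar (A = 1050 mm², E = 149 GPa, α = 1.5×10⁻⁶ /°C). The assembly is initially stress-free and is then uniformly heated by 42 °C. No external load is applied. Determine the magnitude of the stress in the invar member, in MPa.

Equilibrium of a rigid end plate with no external load gives equal and opposite internal forces ±P in the two members. Since α_{aluminium} > α_{invar}, heating drives the aluminium into compression and the invar into tension.
Compatibility of the two members (thermal + elastic change equal): (α₁ − α₂)ΔT = P·[1/(A₁E₁) + 1/(A₂E₂)].
|α₁ − α₂|·ΔT = 22.2×10⁻⁶ × 42 = 0.0009324.
1/(A₁E₁) + 1/(A₂E₂) = 1/(2000×73×10³) + 1/(1050×149×10³) = 1.324×10⁻⁸ N⁻¹.
So P = 0.0009324 / 1.324×10⁻⁸ = 70.42 kN.
σ_{invar} = P/A₂ = 70420/1050 = 67.06 MPa, tensile.

σ ≈ 67.1 MPa (tensile)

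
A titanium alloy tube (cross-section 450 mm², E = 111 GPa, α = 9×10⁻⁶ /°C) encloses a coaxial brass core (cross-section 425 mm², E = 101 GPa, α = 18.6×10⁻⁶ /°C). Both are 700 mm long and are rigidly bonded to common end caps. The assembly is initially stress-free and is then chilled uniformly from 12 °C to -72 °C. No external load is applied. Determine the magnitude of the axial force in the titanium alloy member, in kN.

P ≈ 18.6 kN (compressive in the titanium alloy)

The brass has the larger α, so on cooling it would change length more than the titanium alloy if both were free. The rigid plates force a common final length, so the brass is put into tension and the titanium alloy into compression, with equal and opposite forces P (no external load).
Equating the net (thermal + elastic) strains gives |α₁ − α₂|·ΔT = P·[1/(A₁E₁) + 1/(A₂E₂)].
|α₁ − α₂|·ΔT = 9.6×10⁻⁶ × 84 = 0.0008064.
1/(A₁E₁) + 1/(A₂E₂) = 1/(450×111×10³) + 1/(425×101×10³) = 4.332×10⁻⁸ N⁻¹.
So P = 0.0008064 / 4.332×10⁻⁸ = 18.62 kN.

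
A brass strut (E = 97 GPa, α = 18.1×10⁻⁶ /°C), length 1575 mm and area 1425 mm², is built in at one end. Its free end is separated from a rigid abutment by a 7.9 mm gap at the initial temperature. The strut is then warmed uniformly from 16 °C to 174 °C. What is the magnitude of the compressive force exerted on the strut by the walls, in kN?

Unrestrained expansion: δ_free = αΔT L = 18.1×10⁻⁶ × 158 × 1575 = 4.504 mm.
Since δ_free = 4.5 mm is less than the 7.9 mm gap, the strut never touches the wall. No axial force develops.

P ≈ 0 kN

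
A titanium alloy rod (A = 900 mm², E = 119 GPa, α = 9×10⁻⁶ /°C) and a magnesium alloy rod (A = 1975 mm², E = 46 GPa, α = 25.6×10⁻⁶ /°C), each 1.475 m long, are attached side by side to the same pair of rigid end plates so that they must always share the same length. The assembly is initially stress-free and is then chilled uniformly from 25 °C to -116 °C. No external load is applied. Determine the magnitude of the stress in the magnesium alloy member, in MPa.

The magnesium alloy has the larger α, so on cooling it would change length more than the titanium alloy if both were free. The rigid plates force a common final length, so the magnesium alloy is put into tension and the titanium alloy into compression, with equal and opposite forces P (no external load).
Setting the final lengths equal and cancelling L: (α₁ − α₂)ΔT = P/(A₁E₁) + P/(A₂E₂).
|α₁ − α₂|·ΔT = 16.6×10⁻⁶ × 141 = 0.002341.
1/(A₁E₁) + 1/(A₂E₂) = 1/(900×119×10³) + 1/(1975×46×10³) = 2.034×10⁻⁸ N⁻¹.
So P = 0.002341 / 2.034×10⁻⁸ = 115 kN.
σ_{magnesium alloy} = P/A₂ = 115000/1975 = 58.25 MPa, tensile.

σ ≈ 58.3 MPa (tensile)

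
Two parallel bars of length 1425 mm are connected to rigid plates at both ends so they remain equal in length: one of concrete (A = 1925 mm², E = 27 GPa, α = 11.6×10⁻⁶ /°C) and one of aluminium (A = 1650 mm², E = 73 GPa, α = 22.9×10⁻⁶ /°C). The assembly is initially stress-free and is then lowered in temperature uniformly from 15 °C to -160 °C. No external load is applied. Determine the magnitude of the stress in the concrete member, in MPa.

σ ≈ 37.3 MPa (compressive)

Equilibrium of a rigid end plate with no external load gives equal and opposite internal forces ±P in the two members. Since α_{aluminium} > α_{concrete}, cooling drives the aluminium into tension and the concrete into compression.
Setting the final lengths equal and cancelling L: (α₁ − α₂)ΔT = P/(A₁E₁) + P/(A₂E₂).
|α₁ − α₂|·ΔT = 11.3×10⁻⁶ × 175 = 0.001977.
1/(A₁E₁) + 1/(A₂E₂) = 1/(1925×27×10³) + 1/(1650×73×10³) = 2.754×10⁻⁸ N⁻¹.
P = 0.001977 / 2.754×10⁻⁸ = 71800 N = 71.8 kN.
σ_{concrete} = P/A₁ = 71800/1925 = 37.3 MPa, compressive.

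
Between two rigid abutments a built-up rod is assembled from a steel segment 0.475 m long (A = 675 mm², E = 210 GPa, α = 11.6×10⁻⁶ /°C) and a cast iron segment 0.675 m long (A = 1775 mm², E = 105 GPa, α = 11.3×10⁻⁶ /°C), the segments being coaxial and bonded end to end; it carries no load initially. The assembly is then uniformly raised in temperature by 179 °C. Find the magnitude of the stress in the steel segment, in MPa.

Free thermal expansion of the whole bar: Σ αᵢΔT Lᵢ = 11.6×10⁻⁶×179×475 + 11.3×10⁻⁶×179×675 = 2.352 mm.
The walls prevent any net length change, so an axial force P (same in every segment) develops. Compatibility: P · Σ Lᵢ/(AᵢEᵢ) = δ_free.
Σ Lᵢ/(AᵢEᵢ) = 475/(675×210×10³) + 675/(1775×105×10³) = 6.973×10⁻⁶ mm/N.
So P = 2.352 / 6.973×10⁻⁶ = 337.3 kN, compressive.
σ_{steel} = P / A = 337300 / 675 = 499.6 MPa.

σ ≈ 500 MPa (compressive)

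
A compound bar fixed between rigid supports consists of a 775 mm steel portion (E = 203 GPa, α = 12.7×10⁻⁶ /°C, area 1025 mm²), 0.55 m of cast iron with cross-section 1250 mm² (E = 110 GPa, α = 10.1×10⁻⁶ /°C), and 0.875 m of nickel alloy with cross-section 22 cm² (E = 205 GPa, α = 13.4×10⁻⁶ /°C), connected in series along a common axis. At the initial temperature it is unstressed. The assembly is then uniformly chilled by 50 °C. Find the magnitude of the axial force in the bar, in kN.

P ≈ 140 kN (tensile)

If the supports were absent, the total length change would be Σ αᵢΔT Lᵢ = 12.7×10⁻⁶×50×775 + 10.1×10⁻⁶×50×550 + 13.4×10⁻⁶×50×875 = 1.356 mm.
The walls prevent any net length change, so an axial force P (same in every segment) develops. Compatibility: P · Σ Lᵢ/(AᵢEᵢ) = δ_free.
Σ Lᵢ/(AᵢEᵢ) = 775/(1025×203×10³) + 550/(1250×110×10³) + 875/(2200×205×10³) = 9.665×10⁻⁶ mm/N.
So P = 1.356 / 9.665×10⁻⁶ = 140.3 kN, tensile.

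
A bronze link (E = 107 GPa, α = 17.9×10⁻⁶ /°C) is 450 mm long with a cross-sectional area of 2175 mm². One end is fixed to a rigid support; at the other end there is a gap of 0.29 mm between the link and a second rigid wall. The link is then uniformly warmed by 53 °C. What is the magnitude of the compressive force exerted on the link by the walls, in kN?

If the wall were absent the link would grow by αΔT L = 17.9×10⁻⁶ × 53 × 450 = 0.4269 mm.
The gap closes (δ_free > 0.29 mm) and the wall then resists a further 0.4269 − 0.29 = 0.1369 mm of expansion.
Compatibility: PL/(AE) = 0.1369 mm, so σ = P/A = E × (0.1369/450) = 32.56 MPa.
Force on the wall = σA = 32.56 × 2175 mm² = 70.81 kN.

P ≈ 70.8 kN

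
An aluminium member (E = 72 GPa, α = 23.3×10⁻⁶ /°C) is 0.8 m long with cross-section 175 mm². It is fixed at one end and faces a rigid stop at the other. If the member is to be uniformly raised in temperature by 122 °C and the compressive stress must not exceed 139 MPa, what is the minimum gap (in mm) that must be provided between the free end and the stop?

g ≈ 0.73 mm

With no wall the member would lengthen by αΔT L = 23.3×10⁻⁶ × 122 × 800 = 2.274 mm.
A stress of 139 MPa corresponds to the wall pushing the member back by σL/E = 139×800/(72×10³) = 1.544 mm.
So the gap has to take up the difference, g_min = δ_free − σL/E = 2.274 − 1.544 = 0.7296 mm.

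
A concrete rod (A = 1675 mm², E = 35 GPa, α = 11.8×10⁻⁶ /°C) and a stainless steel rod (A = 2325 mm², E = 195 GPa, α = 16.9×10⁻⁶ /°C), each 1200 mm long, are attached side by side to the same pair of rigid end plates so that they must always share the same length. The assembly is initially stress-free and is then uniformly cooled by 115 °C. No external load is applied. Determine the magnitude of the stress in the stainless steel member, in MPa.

σ ≈ 13.1 MPa (tensile)

Equilibrium of a rigid end plate with no external load gives equal and opposite internal forces ±P in the two members. Since α_{stainless steel} > α_{concrete}, cooling drives the stainless steel into tension and the concrete into compression.
Setting the final lengths equal and cancelling L: (α₁ − α₂)ΔT = P/(A₁E₁) + P/(A₂E₂).
|α₁ − α₂|·ΔT = 5.1×10⁻⁶ × 115 = 0.0005865.
1/(A₁E₁) + 1/(A₂E₂) = 1/(1675×35×10³) + 1/(2325×195×10³) = 1.926×10⁻⁸ N⁻¹.
P = 0.0005865 / 1.926×10⁻⁸ = 30450 N = 30.45 kN.
σ_{stainless steel} = P/A₂ = 30450/2325 = 13.1 MPa, tensile.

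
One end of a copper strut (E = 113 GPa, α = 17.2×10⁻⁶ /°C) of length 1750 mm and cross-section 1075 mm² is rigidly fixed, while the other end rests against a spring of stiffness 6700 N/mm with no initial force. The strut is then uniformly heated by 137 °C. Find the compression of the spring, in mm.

δ ≈ 3.76 mm

Free thermal expansion: δ_free = αΔT L = 17.2×10⁻⁶ × 137 × 1750 = 4.124 mm.
Let P be the compressive force at the spring. The strut shortens elastically by PL/(AE) and the spring compresses by P/k; together these equal δ_free.
So P = δ_free / [L/(AE) + 1/k] = 4.124 / [ 1750/(1075×113×10³) + 1/(6700) ].
P = 4.124 / 0.0001637 = 25200 N.
Spring compression = P/k = 25200/(6700) = 3.761 mm.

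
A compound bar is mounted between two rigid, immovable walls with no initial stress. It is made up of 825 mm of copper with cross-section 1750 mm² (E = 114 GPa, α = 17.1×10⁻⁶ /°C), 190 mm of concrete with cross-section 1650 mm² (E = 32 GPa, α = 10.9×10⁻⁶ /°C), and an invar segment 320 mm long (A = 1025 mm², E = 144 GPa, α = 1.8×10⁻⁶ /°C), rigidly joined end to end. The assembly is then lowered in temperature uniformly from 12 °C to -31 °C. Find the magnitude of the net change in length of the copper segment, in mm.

|ΔL| ≈ 0.306 mm

With the walls removed the bar would change length by δ_free = Σ αᵢΔT Lᵢ = 17.1×10⁻⁶×43×825 + 10.9×10⁻⁶×43×190 + 1.8×10⁻⁶×43×320 = 0.7204 mm.
Since the ends are fixed, an axial force P builds up, equal in every segment, with P · Σ Lᵢ/(AᵢEᵢ) = δ_free.
Σ Lᵢ/(AᵢEᵢ) = 825/(1750×114×10³) + 190/(1650×32×10³) + 320/(1025×144×10³) = 9.902×10⁻⁶ mm/N.
So P = 0.7204 / 9.902×10⁻⁶ = 72.76 kN, tensile.
For the copper segment, free thermal change = 17.1×10⁻⁶×43×825 = 0.6066 mm and elastic change from P = 72760×825/(1750×114×10³) = 0.3009 mm; these oppose, so the net change is 0.306 mm (segment shortens).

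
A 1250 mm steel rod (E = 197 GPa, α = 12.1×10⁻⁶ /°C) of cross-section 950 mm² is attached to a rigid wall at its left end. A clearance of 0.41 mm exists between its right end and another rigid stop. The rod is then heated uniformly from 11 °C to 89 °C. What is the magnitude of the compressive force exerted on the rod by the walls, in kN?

P ≈ 115 kN

Free thermal elongation = αΔT L = 12.1×10⁻⁶ × 78 × 1250 = 1.18 mm.
The gap closes (δ_free > 0.41 mm) and the wall then resists a further 1.18 − 0.41 = 0.7697 mm of expansion.
So σ = E(δ_free − g)/L = 197×10³ × 0.7697/1250 = 121.3 MPa.
P = σA = 121.3 × 950 = 115.2 kN.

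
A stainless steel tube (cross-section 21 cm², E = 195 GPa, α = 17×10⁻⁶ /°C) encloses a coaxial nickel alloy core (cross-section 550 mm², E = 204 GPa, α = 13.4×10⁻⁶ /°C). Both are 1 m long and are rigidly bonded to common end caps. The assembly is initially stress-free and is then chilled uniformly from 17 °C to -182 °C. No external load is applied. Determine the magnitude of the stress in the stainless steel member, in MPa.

σ ≈ 30 MPa (tensile)

Both members must finish at the same length. With the larger α, the stainless steel tends to over-contract; the plates restrain it, putting the stainless steel in tension and the nickel alloy in compression. With no external load the two internal forces are equal and opposite, magnitude P.
Compatibility of the two members (thermal + elastic change equal): (α₁ − α₂)ΔT = P·[1/(A₁E₁) + 1/(A₂E₂)].
|α₁ − α₂|·ΔT = 3.6×10⁻⁶ × 199 = 0.0007164.
1/(A₁E₁) + 1/(A₂E₂) = 1/(2100×195×10³) + 1/(550×204×10³) = 1.135×10⁻⁸ N⁻¹.
So P = 0.0007164 / 1.135×10⁻⁸ = 63.09 kN.
σ_{stainless steel} = P/A₁ = 63090/2100 = 30.04 MPa, tensile.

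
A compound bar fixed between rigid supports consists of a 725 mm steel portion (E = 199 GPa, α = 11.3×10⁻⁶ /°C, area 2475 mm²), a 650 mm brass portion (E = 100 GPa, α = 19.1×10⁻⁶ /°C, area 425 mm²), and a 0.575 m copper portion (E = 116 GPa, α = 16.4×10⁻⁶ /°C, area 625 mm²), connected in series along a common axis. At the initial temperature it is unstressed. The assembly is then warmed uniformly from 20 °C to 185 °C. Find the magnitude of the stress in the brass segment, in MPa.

With the walls removed the bar would change length by δ_free = Σ αᵢΔT Lᵢ = 11.3×10⁻⁶×165×725 + 19.1×10⁻⁶×165×650 + 16.4×10⁻⁶×165×575 = 4.956 mm.
The rigid supports impose zero overall length change; the single axial force P common to all segments must satisfy P Σ Lᵢ/(AᵢEᵢ) = δ_free.
Σ Lᵢ/(AᵢEᵢ) = 725/(2475×199×10³) + 650/(425×100×10³) + 575/(625×116×10³) = 2.47×10⁻⁵ mm/N.
So P = 4.956 / 2.47×10⁻⁵ = 200.7 kN, compressive.
σ_{brass} = P / A = 200700 / 425 = 472.2 MPa.

σ ≈ 472 MPa (compressive)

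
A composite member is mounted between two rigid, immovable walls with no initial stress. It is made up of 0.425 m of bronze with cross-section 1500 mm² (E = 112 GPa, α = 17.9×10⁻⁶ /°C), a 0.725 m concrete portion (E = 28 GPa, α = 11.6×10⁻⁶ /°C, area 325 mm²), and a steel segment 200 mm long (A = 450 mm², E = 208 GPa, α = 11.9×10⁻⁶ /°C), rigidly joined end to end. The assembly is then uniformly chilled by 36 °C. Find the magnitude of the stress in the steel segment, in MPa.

With the walls removed the bar would change length by δ_free = Σ αᵢΔT Lᵢ = 17.9×10⁻⁶×36×425 + 11.6×10⁻⁶×36×725 + 11.9×10⁻⁶×36×200 = 0.6623 mm.
Since the ends are fixed, an axial force P builds up, equal in every segment, with P · Σ Lᵢ/(AᵢEᵢ) = δ_free.
The series flexibility is Σ Lᵢ/(AᵢEᵢ) = 425/(1500×112×10³) + 725/(325×28×10³) + 200/(450×208×10³) = 8.434×10⁻⁵ mm/N.
P = 0.6623 / 8.434×10⁻⁵ = 7853 N = 7.853 kN, tensile.
σ_{steel} = P / A = 7853 / 450 = 17.45 MPa.

σ ≈ 17.5 MPa (tensile)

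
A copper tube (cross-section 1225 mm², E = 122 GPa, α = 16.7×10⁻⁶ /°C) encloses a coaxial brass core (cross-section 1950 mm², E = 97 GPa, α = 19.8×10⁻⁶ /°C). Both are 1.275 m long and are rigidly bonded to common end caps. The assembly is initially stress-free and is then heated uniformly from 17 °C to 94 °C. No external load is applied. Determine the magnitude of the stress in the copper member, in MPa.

Both members must finish at the same length. With the larger α, the brass tends to over-expand; the plates restrain it, putting the brass in compression and the copper in tension. With no external load the two internal forces are equal and opposite, magnitude P.
Equating the net (thermal + elastic) strains gives |α₁ − α₂|·ΔT = P·[1/(A₁E₁) + 1/(A₂E₂)].
|α₁ − α₂|·ΔT = 3.1×10⁻⁶ × 77 = 0.0002387.
1/(A₁E₁) + 1/(A₂E₂) = 1/(1225×122×10³) + 1/(1950×97×10³) = 1.198×10⁻⁸ N⁻¹.
P = 0.0002387 / 1.198×10⁻⁸ = 19930 N = 19.93 kN.
σ_{copper} = P/A₁ = 19930/1225 = 16.27 MPa, tensile.

σ ≈ 16.3 MPa (tensile)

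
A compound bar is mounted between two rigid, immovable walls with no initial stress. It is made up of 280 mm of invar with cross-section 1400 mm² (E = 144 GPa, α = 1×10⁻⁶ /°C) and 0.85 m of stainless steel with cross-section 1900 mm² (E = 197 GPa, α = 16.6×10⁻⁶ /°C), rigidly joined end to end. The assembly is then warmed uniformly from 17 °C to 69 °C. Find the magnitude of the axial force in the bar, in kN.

With the walls removed the bar would change length by δ_free = Σ αᵢΔT Lᵢ = 1×10⁻⁶×52×280 + 16.6×10⁻⁶×52×850 = 0.7483 mm.
The walls prevent any net length change, so an axial force P (same in every segment) develops. Compatibility: P · Σ Lᵢ/(AᵢEᵢ) = δ_free.
The series flexibility is Σ Lᵢ/(AᵢEᵢ) = 280/(1400×144×10³) + 850/(1900×197×10³) = 3.66×10⁻⁶ mm/N.
So P = 0.7483 / 3.66×10⁻⁶ = 204.5 kN, compressive.

P ≈ 204 kN (compressive)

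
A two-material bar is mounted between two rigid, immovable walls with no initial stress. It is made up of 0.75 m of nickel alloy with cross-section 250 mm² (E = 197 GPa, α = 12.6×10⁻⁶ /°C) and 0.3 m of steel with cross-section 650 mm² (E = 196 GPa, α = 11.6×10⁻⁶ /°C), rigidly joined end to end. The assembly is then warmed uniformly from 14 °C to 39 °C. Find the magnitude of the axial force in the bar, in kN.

With the walls removed the bar would change length by δ_free = Σ αᵢΔT Lᵢ = 12.6×10⁻⁶×25×750 + 11.6×10⁻⁶×25×300 = 0.3233 mm.
Since the ends are fixed, an axial force P builds up, equal in every segment, with P · Σ Lᵢ/(AᵢEᵢ) = δ_free.
The series flexibility is Σ Lᵢ/(AᵢEᵢ) = 750/(250×197×10³) + 300/(650×196×10³) = 1.758×10⁻⁵ mm/N.
Hence P = δ_free / Σ(L/AE) = 0.3233/1.758×10⁻⁵ = 18.38 kN (compressive).

P ≈ 18.4 kN (compressive)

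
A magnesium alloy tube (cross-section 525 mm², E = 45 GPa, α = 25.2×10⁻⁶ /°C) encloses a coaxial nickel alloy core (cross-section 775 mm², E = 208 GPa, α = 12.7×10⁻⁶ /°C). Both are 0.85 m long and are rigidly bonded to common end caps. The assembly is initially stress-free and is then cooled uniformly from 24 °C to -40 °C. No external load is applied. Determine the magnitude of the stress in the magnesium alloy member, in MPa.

The magnesium alloy has the larger α, so on cooling it would change length more than the nickel alloy if both were free. The rigid plates force a common final length, so the magnesium alloy is put into tension and the nickel alloy into compression, with equal and opposite forces P (no external load).
Compatibility of the two members (thermal + elastic change equal): (α₁ − α₂)ΔT = P·[1/(A₁E₁) + 1/(A₂E₂)].
|α₁ − α₂|·ΔT = 12.5×10⁻⁶ × 64 = 0.0008.
1/(A₁E₁) + 1/(A₂E₂) = 1/(525×45×10³) + 1/(775×208×10³) = 4.853×10⁻⁸ N⁻¹.
P = 0.0008 / 4.853×10⁻⁸ = 16480 N = 16.48 kN.
σ_{magnesium alloy} = P/A₁ = 16480/525 = 31.4 MPa, tensile.

σ ≈ 31.4 MPa (tensile)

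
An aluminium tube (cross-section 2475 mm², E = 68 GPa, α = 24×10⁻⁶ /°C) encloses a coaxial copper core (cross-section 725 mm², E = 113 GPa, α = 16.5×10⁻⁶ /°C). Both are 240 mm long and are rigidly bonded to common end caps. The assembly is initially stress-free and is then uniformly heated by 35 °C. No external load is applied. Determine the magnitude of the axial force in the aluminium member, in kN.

P ≈ 14.5 kN (compressive in the aluminium)

Equilibrium of a rigid end plate with no external load gives equal and opposite internal forces ±P in the two members. Since α_{aluminium} > α_{copper}, heating drives the aluminium into compression and the copper into tension.
Equating the net (thermal + elastic) strains gives |α₁ − α₂|·ΔT = P·[1/(A₁E₁) + 1/(A₂E₂)].
|α₁ − α₂|·ΔT = 7.5×10⁻⁶ × 35 = 0.0002625.
1/(A₁E₁) + 1/(A₂E₂) = 1/(2475×68×10³) + 1/(725×113×10³) = 1.815×10⁻⁸ N⁻¹.
So P = 0.0002625 / 1.815×10⁻⁸ = 14.46 kN.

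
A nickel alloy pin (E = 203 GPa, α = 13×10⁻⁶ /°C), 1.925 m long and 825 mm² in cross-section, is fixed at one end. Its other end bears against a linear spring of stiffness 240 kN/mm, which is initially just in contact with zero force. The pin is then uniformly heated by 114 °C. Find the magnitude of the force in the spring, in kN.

P ≈ 182 kN

Free thermal expansion: δ_free = αΔT L = 13×10⁻⁶ × 114 × 1925 = 2.853 mm.
Let P be the compressive force at the spring. The pin shortens elastically by PL/(AE) and the spring compresses by P/k; together these equal δ_free.
P [ L/(AE) + 1/k ] = δ_free → P [ 1925/(825×203×10³) + 1/(240×10³) ] = 2.853.
P = 2.853 / 1.566×10⁻⁵ = 182200 N.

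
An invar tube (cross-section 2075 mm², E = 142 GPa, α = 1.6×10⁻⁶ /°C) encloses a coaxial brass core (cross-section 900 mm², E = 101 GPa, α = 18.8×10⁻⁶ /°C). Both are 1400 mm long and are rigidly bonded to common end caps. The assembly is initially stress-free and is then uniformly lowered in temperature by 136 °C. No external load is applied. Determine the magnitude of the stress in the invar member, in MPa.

Equilibrium of a rigid end plate with no external load gives equal and opposite internal forces ±P in the two members. Since α_{brass} > α_{invar}, cooling drives the brass into tension and the invar into compression.
Setting the final lengths equal and cancelling L: (α₁ − α₂)ΔT = P/(A₁E₁) + P/(A₂E₂).
|α₁ − α₂|·ΔT = 17.2×10⁻⁶ × 136 = 0.002339.
1/(A₁E₁) + 1/(A₂E₂) = 1/(2075×142×10³) + 1/(900×101×10³) = 1.439×10⁻⁸ N⁻¹.
P = 0.002339 / 1.439×10⁻⁸ = 162500 N = 162.5 kN.
σ_{invar} = P/A₁ = 162500/2075 = 78.31 MPa, compressive.

σ ≈ 78.3 MPa (compressive)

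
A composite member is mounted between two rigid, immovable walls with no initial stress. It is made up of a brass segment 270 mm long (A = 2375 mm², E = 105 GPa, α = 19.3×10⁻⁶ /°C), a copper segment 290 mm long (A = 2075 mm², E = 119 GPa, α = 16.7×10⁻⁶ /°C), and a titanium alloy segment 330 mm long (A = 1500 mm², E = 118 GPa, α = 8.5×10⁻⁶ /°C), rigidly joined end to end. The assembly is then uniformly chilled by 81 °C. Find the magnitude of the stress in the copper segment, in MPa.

σ ≈ 122 MPa (tensile)

Free thermal contraction of the whole bar: Σ αᵢΔT Lᵢ = 19.3×10⁻⁶×81×270 + 16.7×10⁻⁶×81×290 + 8.5×10⁻⁶×81×330 = 1.042 mm.
The rigid supports impose zero overall length change; the single axial force P common to all segments must satisfy P Σ Lᵢ/(AᵢEᵢ) = δ_free.
The series flexibility is Σ Lᵢ/(AᵢEᵢ) = 270/(2375×105×10³) + 290/(2075×119×10³) + 330/(1500×118×10³) = 4.122×10⁻⁶ mm/N.
So P = 1.042 / 4.122×10⁻⁶ = 252.7 kN, tensile.
σ_{copper} = P / A = 252700 / 2075 = 121.8 MPa.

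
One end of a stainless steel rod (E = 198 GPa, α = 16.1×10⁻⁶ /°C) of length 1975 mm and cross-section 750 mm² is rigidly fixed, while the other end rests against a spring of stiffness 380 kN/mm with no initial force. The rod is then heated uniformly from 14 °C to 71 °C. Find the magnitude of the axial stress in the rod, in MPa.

σ ≈ 152 MPa (compressive)

Free thermal expansion: δ_free = αΔT L = 16.1×10⁻⁶ × 57 × 1975 = 1.812 mm.
Let P be the compressive force at the spring. The rod shortens elastically by PL/(AE) and the spring compresses by P/k; together these equal δ_free.
P [ L/(AE) + 1/k ] = δ_free → P [ 1975/(750×198×10³) + 1/(380×10³) ] = 1.812.
P = 1.812 / 1.593×10⁻⁵ = 113800 N.
σ = P/A = 113800/750 = 151.7 MPa.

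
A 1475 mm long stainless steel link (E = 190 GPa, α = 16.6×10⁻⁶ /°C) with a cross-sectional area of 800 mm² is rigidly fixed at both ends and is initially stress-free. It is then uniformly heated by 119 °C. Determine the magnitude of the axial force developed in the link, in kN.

The ends cannot move, so σ = EαΔT = 190×10³ × 16.6×10⁻⁶ × 119 = 375.3 MPa.
P = AEαΔT = 800 × 190×10³ × 16.6×10⁻⁶ × 119 = 300.3 kN (compressive).

P ≈ 300 kN (compressive)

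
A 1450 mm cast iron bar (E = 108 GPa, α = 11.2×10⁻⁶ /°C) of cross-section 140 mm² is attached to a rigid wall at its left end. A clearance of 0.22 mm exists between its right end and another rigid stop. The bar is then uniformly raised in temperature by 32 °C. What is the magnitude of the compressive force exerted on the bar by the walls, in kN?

Free thermal elongation = αΔT L = 11.2×10⁻⁶ × 32 × 1450 = 0.5197 mm.
After closing the 0.22 mm clearance, 0.5197 − 0.22 = 0.2997 mm of expansion remains to be suppressed by the wall.
That suppressed elongation corresponds to σ = E·Δ/L = 108×10³ × 0.2997/1450 = 22.32 MPa.
Force on the wall = σA = 22.32 × 140 mm² = 3.125 kN.

P ≈ 3.12 kN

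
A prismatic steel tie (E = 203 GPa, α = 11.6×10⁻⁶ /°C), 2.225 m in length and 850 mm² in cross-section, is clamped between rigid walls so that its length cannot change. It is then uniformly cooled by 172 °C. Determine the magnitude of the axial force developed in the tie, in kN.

P ≈ 344 kN (tensile)

Full restraint means ε = 0, so the stress is σ = EαΔT = 203×10³ × 11.6×10⁻⁶ × 172 = 405 MPa.
Axial force P = σA = 405 × 850 = 344300 N = 344.3 kN, tensile.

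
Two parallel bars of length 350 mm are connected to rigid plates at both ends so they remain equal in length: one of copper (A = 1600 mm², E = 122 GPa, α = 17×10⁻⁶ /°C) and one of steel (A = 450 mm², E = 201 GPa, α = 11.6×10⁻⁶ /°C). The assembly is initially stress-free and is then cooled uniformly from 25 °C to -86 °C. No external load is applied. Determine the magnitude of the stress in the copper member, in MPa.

Equilibrium of a rigid end plate with no external load gives equal and opposite internal forces ±P in the two members. Since α_{copper} > α_{steel}, cooling drives the copper into tension and the steel into compression.
Compatibility of the two members (thermal + elastic change equal): (α₁ − α₂)ΔT = P·[1/(A₁E₁) + 1/(A₂E₂)].
|α₁ − α₂|·ΔT = 5.4×10⁻⁶ × 111 = 0.0005994.
1/(A₁E₁) + 1/(A₂E₂) = 1/(1600×122×10³) + 1/(450×201×10³) = 1.618×10⁻⁸ N⁻¹.
So P = 0.0005994 / 1.618×10⁻⁸ = 37.05 kN.
σ_{copper} = P/A₁ = 37050/1600 = 23.16 MPa, tensile.

σ ≈ 23.2 MPa (tensile)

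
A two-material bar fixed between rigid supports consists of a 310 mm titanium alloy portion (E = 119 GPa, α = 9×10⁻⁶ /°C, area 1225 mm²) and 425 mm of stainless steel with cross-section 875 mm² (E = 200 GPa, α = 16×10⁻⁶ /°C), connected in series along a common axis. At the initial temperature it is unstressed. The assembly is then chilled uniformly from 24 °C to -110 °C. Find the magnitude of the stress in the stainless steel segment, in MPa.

With the walls removed the bar would change length by δ_free = Σ αᵢΔT Lᵢ = 9×10⁻⁶×134×310 + 16×10⁻⁶×134×425 = 1.285 mm.
The rigid supports impose zero overall length change; the single axial force P common to all segments must satisfy P Σ Lᵢ/(AᵢEᵢ) = δ_free.
The series flexibility is Σ Lᵢ/(AᵢEᵢ) = 310/(1225×119×10³) + 425/(875×200×10³) = 4.555×10⁻⁶ mm/N.
So P = 1.285 / 4.555×10⁻⁶ = 282.1 kN, tensile.
σ_{stainless steel} = P / A = 282100 / 875 = 322.4 MPa.

σ ≈ 322 MPa (tensile)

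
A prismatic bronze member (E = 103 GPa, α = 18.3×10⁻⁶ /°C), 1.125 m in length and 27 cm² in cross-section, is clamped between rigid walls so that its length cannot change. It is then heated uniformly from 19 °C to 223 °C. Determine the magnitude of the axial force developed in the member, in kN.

P ≈ 1040 kN (compressive)

With zero net strain, σ = E·αΔT = 103 GPa × 18.3×10⁻⁶ × 204 = 384.5 MPa.
P = AEαΔT = 2700 × 103×10³ × 18.3×10⁻⁶ × 204 = 1038 kN (compressive).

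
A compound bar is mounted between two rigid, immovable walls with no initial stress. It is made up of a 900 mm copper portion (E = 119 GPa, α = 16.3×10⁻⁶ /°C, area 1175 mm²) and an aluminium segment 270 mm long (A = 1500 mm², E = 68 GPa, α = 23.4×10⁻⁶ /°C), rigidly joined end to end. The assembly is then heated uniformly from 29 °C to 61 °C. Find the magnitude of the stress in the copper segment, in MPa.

If the supports were absent, the total length change would be Σ αᵢΔT Lᵢ = 16.3×10⁻⁶×32×900 + 23.4×10⁻⁶×32×270 = 0.6716 mm.
The rigid supports impose zero overall length change; the single axial force P common to all segments must satisfy P Σ Lᵢ/(AᵢEᵢ) = δ_free.
Σ Lᵢ/(AᵢEᵢ) = 900/(1175×119×10³) + 270/(1500×68×10³) = 9.084×10⁻⁶ mm/N.
So P = 0.6716 / 9.084×10⁻⁶ = 73.94 kN, compressive.
σ_{copper} = P / A = 73940 / 1175 = 62.92 MPa.

σ ≈ 62.9 MPa (compressive)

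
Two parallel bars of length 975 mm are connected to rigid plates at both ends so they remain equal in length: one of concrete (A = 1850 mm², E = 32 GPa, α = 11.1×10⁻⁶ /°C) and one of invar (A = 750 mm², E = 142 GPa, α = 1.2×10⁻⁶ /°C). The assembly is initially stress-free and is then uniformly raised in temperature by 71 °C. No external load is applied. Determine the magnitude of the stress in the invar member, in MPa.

σ ≈ 35.7 MPa (tensile)

Equilibrium of a rigid end plate with no external load gives equal and opposite internal forces ±P in the two members. Since α_{concrete} > α_{invar}, heating drives the concrete into compression and the invar into tension.
Setting the final lengths equal and cancelling L: (α₁ − α₂)ΔT = P/(A₁E₁) + P/(A₂E₂).
|α₁ − α₂|·ΔT = 9.9×10⁻⁶ × 71 = 0.0007029.
1/(A₁E₁) + 1/(A₂E₂) = 1/(1850×32×10³) + 1/(750×142×10³) = 2.628×10⁻⁸ N⁻¹.
So P = 0.0007029 / 2.628×10⁻⁸ = 26.74 kN.
σ_{invar} = P/A₂ = 26740/750 = 35.66 MPa, tensile.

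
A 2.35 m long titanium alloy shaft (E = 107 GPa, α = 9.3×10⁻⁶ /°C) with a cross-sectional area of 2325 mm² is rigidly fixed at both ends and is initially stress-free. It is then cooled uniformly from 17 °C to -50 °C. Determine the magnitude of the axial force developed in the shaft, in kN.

The ends cannot move, so σ = EαΔT = 107×10³ × 9.3×10⁻⁶ × 67 = 66.67 MPa.
P = AEαΔT = 2325 × 107×10³ × 9.3×10⁻⁶ × 67 = 155 kN (tensile).

P ≈ 155 kN (tensile)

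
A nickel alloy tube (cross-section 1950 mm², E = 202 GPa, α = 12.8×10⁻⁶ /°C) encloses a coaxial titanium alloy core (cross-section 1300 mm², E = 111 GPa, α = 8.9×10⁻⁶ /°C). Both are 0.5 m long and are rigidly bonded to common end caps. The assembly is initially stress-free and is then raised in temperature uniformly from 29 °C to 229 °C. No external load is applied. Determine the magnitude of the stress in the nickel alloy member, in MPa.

Both members must finish at the same length. With the larger α, the nickel alloy tends to over-expand; the plates restrain it, putting the nickel alloy in compression and the titanium alloy in tension. With no external load the two internal forces are equal and opposite, magnitude P.
Setting the final lengths equal and cancelling L: (α₁ − α₂)ΔT = P/(A₁E₁) + P/(A₂E₂).
|α₁ − α₂|·ΔT = 3.9×10⁻⁶ × 200 = 0.00078.
1/(A₁E₁) + 1/(A₂E₂) = 1/(1950×202×10³) + 1/(1300×111×10³) = 9.469×10⁻⁹ N⁻¹.
P = 0.00078 / 9.469×10⁻⁹ = 82380 N = 82.38 kN.
σ_{nickel alloy} = P/A₁ = 82380/1950 = 42.24 MPa, compressive.

σ ≈ 42.2 MPa (compressive)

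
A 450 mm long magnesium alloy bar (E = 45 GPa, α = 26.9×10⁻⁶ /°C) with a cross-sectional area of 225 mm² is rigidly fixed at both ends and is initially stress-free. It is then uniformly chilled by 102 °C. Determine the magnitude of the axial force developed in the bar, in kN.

With zero net strain, σ = E·αΔT = 45 GPa × 26.9×10⁻⁶ × 102 = 123.5 MPa.
P = AEαΔT = 225 × 45×10³ × 26.9×10⁻⁶ × 102 = 27.78 kN (tensile).

P ≈ 27.8 kN (tensile)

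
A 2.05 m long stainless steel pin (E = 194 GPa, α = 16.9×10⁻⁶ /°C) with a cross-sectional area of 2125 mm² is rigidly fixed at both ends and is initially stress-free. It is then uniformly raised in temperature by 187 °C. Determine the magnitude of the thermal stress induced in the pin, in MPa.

With length fixed, the mechanical strain must cancel the thermal strain αΔT = 16.9×10⁻⁶ × 187 = 3160.3×10⁻⁶.
σ = EαΔT = 194×10³ × 16.9×10⁻⁶ × 187 = 613.1 MPa (compressive; the pin is trying to expand).

σ ≈ 613 MPa (compressive)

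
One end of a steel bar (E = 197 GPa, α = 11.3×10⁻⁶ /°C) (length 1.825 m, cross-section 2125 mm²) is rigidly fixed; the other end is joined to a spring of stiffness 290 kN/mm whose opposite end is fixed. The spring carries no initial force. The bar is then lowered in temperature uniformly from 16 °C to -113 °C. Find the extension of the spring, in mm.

δ ≈ 1.17 mm

Free thermal contraction: δ_free = αΔT L = 11.3×10⁻⁶ × 129 × 1825 = 2.66 mm.
Let P be the tensile force in the spring. The bar extends elastically by PL/(AE) and the spring stretches by P/k; together these equal δ_free.
So P = δ_free / [L/(AE) + 1/k] = 2.66 / [ 1825/(2125×197×10³) + 1/(290×10³) ].
P = 2.66 / 7.808×10⁻⁶ = 340700 N.
Spring extension = P/k = 340700/(290×10³) = 1.175 mm.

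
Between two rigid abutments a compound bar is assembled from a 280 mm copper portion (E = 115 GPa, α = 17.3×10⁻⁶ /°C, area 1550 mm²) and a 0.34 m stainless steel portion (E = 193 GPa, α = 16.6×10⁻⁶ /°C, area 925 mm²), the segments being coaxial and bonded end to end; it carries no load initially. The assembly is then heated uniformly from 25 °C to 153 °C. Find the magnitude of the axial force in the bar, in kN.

If the supports were absent, the total length change would be Σ αᵢΔT Lᵢ = 17.3×10⁻⁶×128×280 + 16.6×10⁻⁶×128×340 = 1.342 mm.
The rigid supports impose zero overall length change; the single axial force P common to all segments must satisfy P Σ Lᵢ/(AᵢEᵢ) = δ_free.
Σ Lᵢ/(AᵢEᵢ) = 280/(1550×115×10³) + 340/(925×193×10³) = 3.475×10⁻⁶ mm/N.
So P = 1.342 / 3.475×10⁻⁶ = 386.3 kN, compressive.

P ≈ 386 kN (compressive)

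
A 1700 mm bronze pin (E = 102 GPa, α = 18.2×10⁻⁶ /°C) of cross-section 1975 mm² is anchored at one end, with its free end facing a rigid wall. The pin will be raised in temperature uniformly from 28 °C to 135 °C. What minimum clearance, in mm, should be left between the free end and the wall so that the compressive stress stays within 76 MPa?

g ≈ 2.04 mm

Free expansion if unrestrained: δ_free = αΔT L = 18.2×10⁻⁶ × 107 × 1700 = 3.311 mm.
At the allowable stress the elastic shortening the wall may impose is σL/E = 76 × 1700 / (102×10³) = 1.267 mm.
The gap must absorb the remainder: g_min = 3.311 − 1.267 = 2.044 mm.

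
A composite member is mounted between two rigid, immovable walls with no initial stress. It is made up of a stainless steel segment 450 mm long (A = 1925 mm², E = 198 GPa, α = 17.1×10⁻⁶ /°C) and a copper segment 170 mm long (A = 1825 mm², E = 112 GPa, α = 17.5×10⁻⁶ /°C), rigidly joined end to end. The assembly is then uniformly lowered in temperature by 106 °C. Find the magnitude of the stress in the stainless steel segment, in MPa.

σ ≈ 292 MPa (tensile)

If the supports were absent, the total length change would be Σ αᵢΔT Lᵢ = 17.1×10⁻⁶×106×450 + 17.5×10⁻⁶×106×170 = 1.131 mm.
The rigid supports impose zero overall length change; the single axial force P common to all segments must satisfy P Σ Lᵢ/(AᵢEᵢ) = δ_free.
The series flexibility is Σ Lᵢ/(AᵢEᵢ) = 450/(1925×198×10³) + 170/(1825×112×10³) = 2.012×10⁻⁶ mm/N.
Hence P = δ_free / Σ(L/AE) = 1.131/2.012×10⁻⁶ = 562 kN (tensile).
σ_{stainless steel} = P / A = 562000 / 1925 = 292 MPa.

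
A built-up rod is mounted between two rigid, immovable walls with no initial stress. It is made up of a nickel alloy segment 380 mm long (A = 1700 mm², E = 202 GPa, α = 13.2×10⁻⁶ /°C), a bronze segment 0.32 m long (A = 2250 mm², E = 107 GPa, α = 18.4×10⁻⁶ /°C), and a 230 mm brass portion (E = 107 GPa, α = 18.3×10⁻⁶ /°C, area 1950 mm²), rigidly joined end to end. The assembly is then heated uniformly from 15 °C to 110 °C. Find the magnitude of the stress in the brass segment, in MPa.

σ ≈ 208 MPa (compressive)

If the supports were absent, the total length change would be Σ αᵢΔT Lᵢ = 13.2×10⁻⁶×95×380 + 18.4×10⁻⁶×95×320 + 18.3×10⁻⁶×95×230 = 1.436 mm.
The rigid supports impose zero overall length change; the single axial force P common to all segments must satisfy P Σ Lᵢ/(AᵢEᵢ) = δ_free.
The series flexibility is Σ Lᵢ/(AᵢEᵢ) = 380/(1700×202×10³) + 320/(2250×107×10³) + 230/(1950×107×10³) = 3.538×10⁻⁶ mm/N.
P = 1.436 / 3.538×10⁻⁶ = 405800 N = 405.8 kN, compressive.
σ_{brass} = P / A = 405800 / 1950 = 208.1 MPa.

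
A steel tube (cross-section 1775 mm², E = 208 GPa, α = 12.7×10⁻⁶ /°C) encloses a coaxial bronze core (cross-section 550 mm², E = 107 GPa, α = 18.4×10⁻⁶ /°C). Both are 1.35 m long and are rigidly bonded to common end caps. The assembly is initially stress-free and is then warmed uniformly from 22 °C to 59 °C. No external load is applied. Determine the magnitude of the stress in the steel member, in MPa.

Both members must finish at the same length. With the larger α, the bronze tends to over-expand; the plates restrain it, putting the bronze in compression and the steel in tension. With no external load the two internal forces are equal and opposite, magnitude P.
Equating the net (thermal + elastic) strains gives |α₁ − α₂|·ΔT = P·[1/(A₁E₁) + 1/(A₂E₂)].
|α₁ − α₂|·ΔT = 5.7×10⁻⁶ × 37 = 0.0002109.
1/(A₁E₁) + 1/(A₂E₂) = 1/(1775×208×10³) + 1/(550×107×10³) = 1.97×10⁻⁸ N⁻¹.
So P = 0.0002109 / 1.97×10⁻⁸ = 10.71 kN.
σ_{steel} = P/A₁ = 10710/1775 = 6.031 MPa, tensile.

σ ≈ 6.03 MPa (tensile)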